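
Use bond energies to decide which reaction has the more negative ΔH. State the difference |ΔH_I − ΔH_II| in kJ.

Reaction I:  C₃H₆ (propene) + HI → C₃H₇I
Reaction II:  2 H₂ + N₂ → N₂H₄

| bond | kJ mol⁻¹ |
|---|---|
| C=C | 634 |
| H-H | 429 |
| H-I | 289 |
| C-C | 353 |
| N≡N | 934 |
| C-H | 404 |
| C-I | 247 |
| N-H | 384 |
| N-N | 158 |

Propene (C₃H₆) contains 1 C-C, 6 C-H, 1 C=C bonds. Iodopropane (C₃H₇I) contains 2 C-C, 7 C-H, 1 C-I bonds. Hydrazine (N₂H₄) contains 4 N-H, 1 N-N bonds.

Reaction I:
  Bonds broken (reactants):
    C-C: 1 × 353 = 353
    C-H: 6 × 404 = 2424
    C=C: 1 × 634 = 634
    H-I: 1 × 289 = 289
    Σ(broken) = 3700 kJ
  Bonds formed (products):
    C-C: 2 × 353 = 706
    C-H: 7 × 404 = 2828
    C-I: 1 × 247 = 247
    Σ(formed) = 3781 kJ
  ΔH_I = 3700 − 3781 = −81 kJ
Reaction II:
  Bonds broken (reactants):
    H-H: 2 × 429 = 858
    N≡N: 1 × 934 = 934
    Σ(broken) = 1792 kJ
  Bonds formed (products):
    N-H: 4 × 384 = 1536
    N-N: 1 × 158 = 158
    Σ(formed) = 1694 kJ
  ΔH_II = 1792 − 1694 = +98 kJ
ΔH_I − ΔH_II = −179 kJ, so reaction I has the more negative ΔH; |ΔH_I − ΔH_II| = 179 kJ.

Reaction I, by 179 kJ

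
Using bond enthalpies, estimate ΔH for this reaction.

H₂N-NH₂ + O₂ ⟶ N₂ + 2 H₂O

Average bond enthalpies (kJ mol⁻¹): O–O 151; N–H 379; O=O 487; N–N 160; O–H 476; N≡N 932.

ΔH ≈ −673 kJ

Bonds broken (reactants):
  N–H: 4 × 379 = 1516
  N–N: 1 × 160 = 160
  O=O: 1 × 487 = 487
  Σ(broken) = 2163 kJ
Bonds formed (products):
  N≡N: 1 × 932 = 932
  O–H: 4 × 476 = 1904
  Σ(formed) = 2836 kJ
ΔH = Σ(broken) − Σ(formed) = 2163 − 2836 = −673 kJ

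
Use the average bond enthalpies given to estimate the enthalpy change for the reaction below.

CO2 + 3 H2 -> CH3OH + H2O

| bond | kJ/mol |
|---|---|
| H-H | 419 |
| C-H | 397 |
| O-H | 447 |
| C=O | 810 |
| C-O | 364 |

ΔH ≈ −19 kJ

Bonds broken (reactants):
  C=O: 2 × 810 = 1620
  H-H: 3 × 419 = 1257
  Σ(broken) = 2877 kJ
Bonds formed (products):
  C-H: 3 × 397 = 1191
  C-O: 1 × 364 = 364
  O-H: 3 × 447 = 1341
  Σ(formed) = 2896 kJ
ΔH = Σ(broken) − Σ(formed) = 2877 − 2896 = −19 kJ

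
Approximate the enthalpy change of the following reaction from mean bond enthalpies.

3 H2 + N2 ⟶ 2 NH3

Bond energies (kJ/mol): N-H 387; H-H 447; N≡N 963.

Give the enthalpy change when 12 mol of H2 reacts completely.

ΔH = −72 kJ

Bonds broken (reactants):
  H-H: 3 × 447 = 1341
  N≡N: 1 × 963 = 963
  Σ(broken) = 2304 kJ
Bonds formed (products):
  N-H: 6 × 387 = 2322
  Σ(formed) = 2322 kJ
ΔH = Σ(broken) − Σ(formed) = 2304 − 2322 = −18 kJ
For 4× the reaction as written: 4 × (−18) = −72 kJ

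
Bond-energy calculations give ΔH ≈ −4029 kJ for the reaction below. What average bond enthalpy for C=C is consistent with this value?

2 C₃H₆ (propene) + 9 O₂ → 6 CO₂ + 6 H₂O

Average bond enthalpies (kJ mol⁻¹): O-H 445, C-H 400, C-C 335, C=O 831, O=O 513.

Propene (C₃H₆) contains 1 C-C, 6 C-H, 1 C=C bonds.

Let D be the C=C bond energy.
Σ(broken) = 2×335 + 12×400 + 2×D + 9×513 = 10087 + 2D
Σ(formed) = 12×831 + 12×445 = 15312
ΔH = Σ(broken) − Σ(formed) = (10087 + 2D) − (15312) = −5225 + 2D
Setting this equal to −4029 kJ gives 2D = 1196, so D = 598 kJ/mol.

D(C=C) ≈ 598 kJ/mol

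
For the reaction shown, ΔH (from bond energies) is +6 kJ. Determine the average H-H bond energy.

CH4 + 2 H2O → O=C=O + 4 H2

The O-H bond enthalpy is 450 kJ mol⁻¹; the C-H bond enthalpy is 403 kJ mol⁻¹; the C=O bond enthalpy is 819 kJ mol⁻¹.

Let D be the H-H bond energy.
Σ(broken) = 4×403 + 4×450 = 3412
Σ(formed) = 2×819 + 4×D = 1638 + 4D
ΔH = Σ(broken) − Σ(formed) = (3412) − (1638 + 4D) = +1774 − 4D
Setting this equal to +6 kJ gives 4D = 1768, so D = 442 kJ/mol.

D(H-H) ≈ 442 kJ/mol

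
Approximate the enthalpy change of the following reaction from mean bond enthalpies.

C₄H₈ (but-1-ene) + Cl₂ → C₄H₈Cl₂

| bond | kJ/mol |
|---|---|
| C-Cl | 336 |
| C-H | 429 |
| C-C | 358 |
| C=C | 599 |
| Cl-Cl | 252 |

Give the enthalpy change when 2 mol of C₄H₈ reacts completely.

ΔH = −358 kJ

Bonds broken (reactants):
  C-C: 2 × 358 = 716
  C-H: 8 × 429 = 3432
  C=C: 1 × 599 = 599
  Cl-Cl: 1 × 252 = 252
  Σ(broken) = 4999 kJ
Bonds formed (products):
  C-C: 3 × 358 = 1074
  C-Cl: 2 × 336 = 672
  C-H: 8 × 429 = 3432
  Σ(formed) = 5178 kJ
ΔH = Σ(broken) − Σ(formed) = 4999 − 5178 = −179 kJ
For 2× the reaction as written: 2 × (−179) = −358 kJ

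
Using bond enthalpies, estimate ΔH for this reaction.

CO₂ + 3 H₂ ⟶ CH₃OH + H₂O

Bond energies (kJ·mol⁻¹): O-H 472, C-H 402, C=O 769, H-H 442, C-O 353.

ΔH ≈ −111 kJ

Bonds broken (reactants):
  C=O: 2 × 769 = 1538
  H-H: 3 × 442 = 1326
  Σ(broken) = 2864 kJ
Bonds formed (products):
  C-H: 3 × 402 = 1206
  C-O: 1 × 353 = 353
  O-H: 3 × 472 = 1416
  Σ(formed) = 2975 kJ
ΔH = Σ(broken) − Σ(formed) = 2864 − 2975 = −111 kJ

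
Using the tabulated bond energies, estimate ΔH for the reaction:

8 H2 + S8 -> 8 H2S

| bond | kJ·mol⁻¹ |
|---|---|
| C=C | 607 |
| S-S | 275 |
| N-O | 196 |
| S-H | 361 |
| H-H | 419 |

Bonds broken (reactants):
  H-H: 8 × 419 = 3352
  S-S: 8 × 275 = 2200
  Σ(broken) = 5552 kJ
Bonds formed (products):
  S-H: 16 × 361 = 5776
  Σ(formed) = 5776 kJ
ΔH = Σ(broken) − Σ(formed) = 5552 − 5776 = −224 kJ

ΔH ≈ −224 kJ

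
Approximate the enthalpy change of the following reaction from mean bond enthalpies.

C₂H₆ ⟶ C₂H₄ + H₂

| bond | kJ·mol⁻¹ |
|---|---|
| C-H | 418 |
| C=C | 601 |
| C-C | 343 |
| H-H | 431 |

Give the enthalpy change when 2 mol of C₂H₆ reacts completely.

ΔH = +294 kJ

Bonds broken (reactants):
  C-C: 1 × 343 = 343
  C-H: 6 × 418 = 2508
  Σ(broken) = 2851 kJ
Bonds formed (products):
  C-H: 4 × 418 = 1672
  C=C: 1 × 601 = 601
  H-H: 1 × 431 = 431
  Σ(formed) = 2704 kJ
ΔH = Σ(broken) − Σ(formed) = 2851 − 2704 = +147 kJ
For 2× the reaction as written: 2 × (+147) = +294 kJ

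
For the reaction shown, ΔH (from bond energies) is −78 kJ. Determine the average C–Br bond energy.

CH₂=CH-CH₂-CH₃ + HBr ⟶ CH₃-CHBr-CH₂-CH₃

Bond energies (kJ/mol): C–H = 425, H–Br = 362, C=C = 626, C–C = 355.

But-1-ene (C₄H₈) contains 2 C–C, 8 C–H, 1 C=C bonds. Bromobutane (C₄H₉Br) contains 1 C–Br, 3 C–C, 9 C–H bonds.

D(C–Br) ≈ 286 kJ/mol

Let D be the C–Br bond energy.
Σ(broken) = 2×355 + 8×425 + 1×626 + 1×362 = 5098
Σ(formed) = 1×D + 3×355 + 9×425 = 4890 + D
ΔH = Σ(broken) − Σ(formed) = (5098) − (4890 + D) = +208 − D
Setting this equal to −78 kJ gives D = 286 kJ/mol.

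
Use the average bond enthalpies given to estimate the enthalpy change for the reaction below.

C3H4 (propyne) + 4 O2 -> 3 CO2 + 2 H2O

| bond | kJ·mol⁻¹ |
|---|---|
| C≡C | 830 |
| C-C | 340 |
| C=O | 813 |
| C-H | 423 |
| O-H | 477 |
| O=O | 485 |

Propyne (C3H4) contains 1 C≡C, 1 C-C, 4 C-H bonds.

ΔH ≈ −1984 kJ

Bonds broken (reactants):
  C≡C: 1 × 830 = 830
  C-C: 1 × 340 = 340
  C-H: 4 × 423 = 1692
  O=O: 4 × 485 = 1940
  Σ(broken) = 4802 kJ
Bonds formed (products):
  C=O: 6 × 813 = 4878
  O-H: 4 × 477 = 1908
  Σ(formed) = 6786 kJ
ΔH = Σ(broken) − Σ(formed) = 4802 − 6786 = −1984 kJ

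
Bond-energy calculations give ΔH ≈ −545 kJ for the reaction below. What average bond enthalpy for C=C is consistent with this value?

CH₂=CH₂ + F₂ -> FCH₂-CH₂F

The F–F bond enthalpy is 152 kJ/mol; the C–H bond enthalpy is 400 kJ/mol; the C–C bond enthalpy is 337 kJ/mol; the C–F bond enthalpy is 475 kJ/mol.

Let D be the C=C bond energy.
Σ(broken) = 4×400 + 1×D + 1×152 = 1752 + D
Σ(formed) = 1×337 + 2×475 + 4×400 = 2887
ΔH = Σ(broken) − Σ(formed) = (1752 + D) − (2887) = −1135 + D
Setting this equal to −545 kJ gives D = 590 kJ/mol.

D(C=C) ≈ 590 kJ/mol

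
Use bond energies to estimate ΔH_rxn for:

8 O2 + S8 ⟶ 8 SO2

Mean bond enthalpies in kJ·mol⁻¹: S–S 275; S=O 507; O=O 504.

Bonds broken (reactants):
  O=O: 8 × 504 = 4032
  S–S: 8 × 275 = 2200
  Σ(broken) = 6232 kJ
Bonds formed (products):
  S=O: 16 × 507 = 8112
  Σ(formed) = 8112 kJ
ΔH = Σ(broken) − Σ(formed) = 6232 − 8112 = −1880 kJ

ΔH ≈ −1880 kJ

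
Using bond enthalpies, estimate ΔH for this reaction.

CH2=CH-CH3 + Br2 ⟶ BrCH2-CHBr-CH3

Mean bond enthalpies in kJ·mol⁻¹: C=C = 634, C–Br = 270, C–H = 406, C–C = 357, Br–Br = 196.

Bonds broken (reactants):
  Br–Br: 1 × 196 = 196
  C–C: 1 × 357 = 357
  C–H: 6 × 406 = 2436
  C=C: 1 × 634 = 634
  Σ(broken) = 3623 kJ
Bonds formed (products):
  C–Br: 2 × 270 = 540
  C–C: 2 × 357 = 714
  C–H: 6 × 406 = 2436
  Σ(formed) = 3690 kJ
ΔH = Σ(broken) − Σ(formed) = 3623 − 3690 = −67 kJ

ΔH ≈ −67 kJ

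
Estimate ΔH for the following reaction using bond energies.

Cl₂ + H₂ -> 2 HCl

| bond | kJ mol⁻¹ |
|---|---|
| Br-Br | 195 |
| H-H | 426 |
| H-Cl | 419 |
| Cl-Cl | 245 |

Bonds broken (reactants):
  Cl-Cl: 1 × 245 = 245
  H-H: 1 × 426 = 426
  Σ(broken) = 671 kJ
Bonds formed (products):
  H-Cl: 2 × 419 = 838
  Σ(formed) = 838 kJ
ΔH = Σ(broken) − Σ(formed) = 671 − 838 = −167 kJ

ΔH ≈ −167 kJ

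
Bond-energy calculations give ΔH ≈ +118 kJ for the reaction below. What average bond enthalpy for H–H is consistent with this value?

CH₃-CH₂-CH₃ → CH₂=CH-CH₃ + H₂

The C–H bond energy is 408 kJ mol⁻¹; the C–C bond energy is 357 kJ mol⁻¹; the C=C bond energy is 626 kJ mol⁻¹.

D(H–H) ≈ 429 kJ/mol

Let D be the H–H bond energy.
Σ(broken) = 2×357 + 8×408 = 3978
Σ(formed) = 1×357 + 6×408 + 1×626 + 1×D = 3431 + D
ΔH = Σ(broken) − Σ(formed) = (3978) − (3431 + D) = +547 − D
Setting this equal to +118 kJ gives D = 429 kJ/mol.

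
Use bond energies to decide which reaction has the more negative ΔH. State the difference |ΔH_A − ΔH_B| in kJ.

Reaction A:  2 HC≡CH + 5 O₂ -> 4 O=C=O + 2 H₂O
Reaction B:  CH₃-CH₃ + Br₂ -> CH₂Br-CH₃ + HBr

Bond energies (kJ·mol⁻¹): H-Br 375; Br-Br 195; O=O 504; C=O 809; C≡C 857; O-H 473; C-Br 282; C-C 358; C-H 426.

Reaction A:
  Bonds broken (reactants):
    C≡C: 2 × 857 = 1714
    C-H: 4 × 426 = 1704
    O=O: 5 × 504 = 2520
    Σ(broken) = 5938 kJ
  Bonds formed (products):
    C=O: 8 × 809 = 6472
    O-H: 4 × 473 = 1892
    Σ(formed) = 8364 kJ
  ΔH_A = 5938 − 8364 = −2426 kJ
Reaction B:
  Bonds broken (reactants):
    Br-Br: 1 × 195 = 195
    C-C: 1 × 358 = 358
    C-H: 6 × 426 = 2556
    Σ(broken) = 3109 kJ
  Bonds formed (products):
    C-Br: 1 × 282 = 282
    C-C: 1 × 358 = 358
    C-H: 5 × 426 = 2130
    H-Br: 1 × 375 = 375
    Σ(formed) = 3145 kJ
  ΔH_B = 3109 − 3145 = −36 kJ
ΔH_A − ΔH_B = −2390 kJ, so reaction A has the more negative ΔH; |ΔH_A − ΔH_B| = 2390 kJ.

Reaction A, by 2390 kJ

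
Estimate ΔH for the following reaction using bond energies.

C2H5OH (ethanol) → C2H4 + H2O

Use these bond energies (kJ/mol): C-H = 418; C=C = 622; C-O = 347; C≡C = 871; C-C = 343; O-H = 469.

ΔH ≈ +17 kJ

Bonds broken (reactants):
  C-C: 1 × 343 = 343
  C-H: 5 × 418 = 2090
  C-O: 1 × 347 = 347
  O-H: 1 × 469 = 469
  Σ(broken) = 3249 kJ
Bonds formed (products):
  C-H: 4 × 418 = 1672
  C=C: 1 × 622 = 622
  O-H: 2 × 469 = 938
  Σ(formed) = 3232 kJ
ΔH = Σ(broken) − Σ(formed) = 3249 − 3232 = +17 kJ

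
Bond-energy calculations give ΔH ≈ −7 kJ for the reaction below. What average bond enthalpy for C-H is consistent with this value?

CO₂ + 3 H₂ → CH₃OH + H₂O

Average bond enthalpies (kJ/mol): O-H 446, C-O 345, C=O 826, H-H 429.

Let D be the C-H bond energy.
Σ(broken) = 2×826 + 3×429 = 2939
Σ(formed) = 3×D + 1×345 + 3×446 = 1683 + 3D
ΔH = Σ(broken) − Σ(formed) = (2939) − (1683 + 3D) = +1256 − 3D
Setting this equal to −7 kJ gives 3D = 1263, so D = 421 kJ/mol.

D(C-H) ≈ 421 kJ/mol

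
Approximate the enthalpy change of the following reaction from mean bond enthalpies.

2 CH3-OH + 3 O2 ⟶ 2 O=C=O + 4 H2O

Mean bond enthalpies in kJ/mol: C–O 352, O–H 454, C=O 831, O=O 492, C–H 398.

ΔH ≈ −1480 kJ

Bonds broken (reactants):
  C–H: 6 × 398 = 2388
  C–O: 2 × 352 = 704
  O–H: 2 × 454 = 908
  O=O: 3 × 492 = 1476
  Σ(broken) = 5476 kJ
Bonds formed (products):
  C=O: 4 × 831 = 3324
  O–H: 8 × 454 = 3632
  Σ(formed) = 6956 kJ
ΔH = Σ(broken) − Σ(formed) = 5476 − 6956 = −1480 kJ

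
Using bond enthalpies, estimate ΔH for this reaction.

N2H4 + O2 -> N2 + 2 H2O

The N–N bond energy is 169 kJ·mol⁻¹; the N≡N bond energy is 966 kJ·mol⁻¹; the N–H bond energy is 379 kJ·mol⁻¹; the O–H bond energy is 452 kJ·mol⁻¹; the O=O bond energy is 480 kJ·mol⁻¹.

ΔH ≈ −609 kJ

Bonds broken (reactants):
  N–H: 4 × 379 = 1516
  N–N: 1 × 169 = 169
  O=O: 1 × 480 = 480
  Σ(broken) = 2165 kJ
Bonds formed (products):
  N≡N: 1 × 966 = 966
  O–H: 4 × 452 = 1808
  Σ(formed) = 2774 kJ
ΔH = Σ(broken) − Σ(formed) = 2165 − 2774 = −609 kJ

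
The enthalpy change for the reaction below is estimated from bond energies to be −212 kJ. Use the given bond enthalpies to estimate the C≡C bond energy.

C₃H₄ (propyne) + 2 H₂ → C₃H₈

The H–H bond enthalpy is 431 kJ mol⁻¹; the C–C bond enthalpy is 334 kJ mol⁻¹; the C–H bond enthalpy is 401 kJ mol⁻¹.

D(C≡C) ≈ 864 kJ/mol

Let D be the C≡C bond energy.
Σ(broken) = 1×D + 1×334 + 4×401 + 2×431 = 2800 + D
Σ(formed) = 2×334 + 8×401 = 3876
ΔH = Σ(broken) − Σ(formed) = (2800 + D) − (3876) = −1076 + D
Setting this equal to −212 kJ gives D = 864 kJ/mol.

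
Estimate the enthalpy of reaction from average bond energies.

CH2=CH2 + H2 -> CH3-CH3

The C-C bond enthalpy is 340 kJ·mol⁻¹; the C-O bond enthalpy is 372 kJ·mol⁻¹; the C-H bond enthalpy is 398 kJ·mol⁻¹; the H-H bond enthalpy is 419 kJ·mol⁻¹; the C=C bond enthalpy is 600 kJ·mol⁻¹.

ΔH ≈ −117 kJ

Bonds broken (reactants):
  C-H: 4 × 398 = 1592
  C=C: 1 × 600 = 600
  H-H: 1 × 419 = 419
  Σ(broken) = 2611 kJ
Bonds formed (products):
  C-C: 1 × 340 = 340
  C-H: 6 × 398 = 2388
  Σ(formed) = 2728 kJ
ΔH = Σ(broken) − Σ(formed) = 2611 − 2728 = −117 kJ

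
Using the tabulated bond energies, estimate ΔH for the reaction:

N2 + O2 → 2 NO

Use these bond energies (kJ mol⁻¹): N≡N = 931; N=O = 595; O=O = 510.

ΔH ≈ +251 kJ

Bonds broken (reactants):
  N≡N: 1 × 931 = 931
  O=O: 1 × 510 = 510
  Σ(broken) = 1441 kJ
Bonds formed (products):
  N=O: 2 × 595 = 1190
  Σ(formed) = 1190 kJ
ΔH = Σ(broken) − Σ(formed) = 1441 − 1190 = +251 kJ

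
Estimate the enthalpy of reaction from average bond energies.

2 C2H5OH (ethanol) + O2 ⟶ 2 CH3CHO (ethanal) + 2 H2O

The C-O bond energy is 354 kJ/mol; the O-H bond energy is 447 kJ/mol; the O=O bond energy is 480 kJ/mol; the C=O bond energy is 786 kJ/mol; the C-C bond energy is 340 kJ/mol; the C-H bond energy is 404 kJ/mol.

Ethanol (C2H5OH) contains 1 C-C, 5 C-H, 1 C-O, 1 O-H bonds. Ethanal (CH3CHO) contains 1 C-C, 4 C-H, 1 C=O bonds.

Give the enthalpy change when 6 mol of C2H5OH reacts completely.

ΔH = −1410 kJ

Bonds broken (reactants):
  C-C: 2 × 340 = 680
  C-H: 10 × 404 = 4040
  C-O: 2 × 354 = 708
  O-H: 2 × 447 = 894
  O=O: 1 × 480 = 480
  Σ(broken) = 6802 kJ
Bonds formed (products):
  C-C: 2 × 340 = 680
  C-H: 8 × 404 = 3232
  C=O: 2 × 786 = 1572
  O-H: 4 × 447 = 1788
  Σ(formed) = 7272 kJ
ΔH = Σ(broken) − Σ(formed) = 6802 − 7272 = −470 kJ
For 3× the reaction as written: 3 × (−470) = −1410 kJ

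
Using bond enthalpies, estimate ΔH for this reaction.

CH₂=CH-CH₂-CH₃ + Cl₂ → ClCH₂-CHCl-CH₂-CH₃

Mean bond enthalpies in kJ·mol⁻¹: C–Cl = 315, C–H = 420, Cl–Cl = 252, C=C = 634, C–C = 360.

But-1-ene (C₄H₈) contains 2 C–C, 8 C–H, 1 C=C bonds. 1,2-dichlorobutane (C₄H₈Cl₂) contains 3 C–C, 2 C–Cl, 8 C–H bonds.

Bonds broken (reactants):
  C–C: 2 × 360 = 720
  C–H: 8 × 420 = 3360
  C=C: 1 × 634 = 634
  Cl–Cl: 1 × 252 = 252
  Σ(broken) = 4966 kJ
Bonds formed (products):
  C–C: 3 × 360 = 1080
  C–Cl: 2 × 315 = 630
  C–H: 8 × 420 = 3360
  Σ(formed) = 5070 kJ
ΔH = Σ(broken) − Σ(formed) = 4966 − 5070 = −104 kJ

ΔH ≈ −104 kJ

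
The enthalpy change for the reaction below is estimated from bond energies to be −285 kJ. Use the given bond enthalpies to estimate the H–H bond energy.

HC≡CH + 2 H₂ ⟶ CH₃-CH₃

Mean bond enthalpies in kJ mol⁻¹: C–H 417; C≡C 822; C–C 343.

Let D be the H–H bond energy.
Σ(broken) = 1×822 + 2×417 + 2×D = 1656 + 2D
Σ(formed) = 1×343 + 6×417 = 2845
ΔH = Σ(broken) − Σ(formed) = (1656 + 2D) − (2845) = −1189 + 2D
Setting this equal to −285 kJ gives 2D = 904, so D = 452 kJ/mol.

D(H–H) ≈ 452 kJ/mol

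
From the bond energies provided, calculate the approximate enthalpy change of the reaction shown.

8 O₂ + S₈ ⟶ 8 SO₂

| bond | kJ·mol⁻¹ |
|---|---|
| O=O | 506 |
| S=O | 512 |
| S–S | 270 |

ΔH ≈ −1984 kJ

Bonds broken (reactants):
  O=O: 8 × 506 = 4048
  S–S: 8 × 270 = 2160
  Σ(broken) = 6208 kJ
Bonds formed (products):
  S=O: 16 × 512 = 8192
  Σ(formed) = 8192 kJ
ΔH = Σ(broken) − Σ(formed) = 6208 − 8192 = −1984 kJ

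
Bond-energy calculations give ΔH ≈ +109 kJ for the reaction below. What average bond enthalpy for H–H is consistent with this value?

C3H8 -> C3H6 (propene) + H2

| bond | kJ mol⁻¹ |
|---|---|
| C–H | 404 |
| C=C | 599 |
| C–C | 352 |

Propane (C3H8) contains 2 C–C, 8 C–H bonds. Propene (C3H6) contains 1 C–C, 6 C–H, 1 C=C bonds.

Let D be the H–H bond energy.
Σ(broken) = 2×352 + 8×404 = 3936
Σ(formed) = 1×352 + 6×404 + 1×599 + 1×D = 3375 + D
ΔH = Σ(broken) − Σ(formed) = (3936) − (3375 + D) = +561 − D
Setting this equal to +109 kJ gives D = 452 kJ/mol.

D(H–H) ≈ 452 kJ/mol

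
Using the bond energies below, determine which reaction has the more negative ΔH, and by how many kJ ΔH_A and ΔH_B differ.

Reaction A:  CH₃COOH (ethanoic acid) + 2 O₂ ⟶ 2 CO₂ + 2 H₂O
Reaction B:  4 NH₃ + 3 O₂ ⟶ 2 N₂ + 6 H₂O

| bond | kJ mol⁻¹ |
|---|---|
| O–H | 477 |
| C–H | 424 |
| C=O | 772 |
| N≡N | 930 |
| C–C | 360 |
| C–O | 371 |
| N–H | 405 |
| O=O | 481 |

Reaction B, by 499 kJ

Reaction A:
  Bonds broken (reactants):
    C–C: 1 × 360 = 360
    C–H: 3 × 424 = 1272
    C–O: 1 × 371 = 371
    C=O: 1 × 772 = 772
    O–H: 1 × 477 = 477
    O=O: 2 × 481 = 962
    Σ(broken) = 4214 kJ
  Bonds formed (products):
    C=O: 4 × 772 = 3088
    O–H: 4 × 477 = 1908
    Σ(formed) = 4996 kJ
  ΔH_A = 4214 − 4996 = −782 kJ
Reaction B:
  Bonds broken (reactants):
    N–H: 12 × 405 = 4860
    O=O: 3 × 481 = 1443
    Σ(broken) = 6303 kJ
  Bonds formed (products):
    N≡N: 2 × 930 = 1860
    O–H: 12 × 477 = 5724
    Σ(formed) = 7584 kJ
  ΔH_B = 6303 − 7584 = −1281 kJ
ΔH_A − ΔH_B = +499 kJ, so reaction B has the more negative ΔH; |ΔH_A − ΔH_B| = 499 kJ.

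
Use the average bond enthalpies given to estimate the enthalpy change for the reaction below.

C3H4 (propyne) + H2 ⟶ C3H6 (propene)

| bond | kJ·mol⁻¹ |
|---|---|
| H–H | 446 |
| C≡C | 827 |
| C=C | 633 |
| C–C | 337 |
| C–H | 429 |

ΔH ≈ −218 kJ

Bonds broken (reactants):
  C≡C: 1 × 827 = 827
  C–C: 1 × 337 = 337
  C–H: 4 × 429 = 1716
  H–H: 1 × 446 = 446
  Σ(broken) = 3326 kJ
Bonds formed (products):
  C–C: 1 × 337 = 337
  C–H: 6 × 429 = 2574
  C=C: 1 × 633 = 633
  Σ(formed) = 3544 kJ
ΔH = Σ(broken) − Σ(formed) = 3326 − 3544 = −218 kJ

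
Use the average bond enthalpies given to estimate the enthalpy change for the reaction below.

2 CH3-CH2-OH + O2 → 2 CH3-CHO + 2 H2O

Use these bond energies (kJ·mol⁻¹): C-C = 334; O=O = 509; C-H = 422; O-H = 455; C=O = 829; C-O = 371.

Bonds broken (reactants):
  C-C: 2 × 334 = 668
  C-H: 10 × 422 = 4220
  C-O: 2 × 371 = 742
  O-H: 2 × 455 = 910
  O=O: 1 × 509 = 509
  Σ(broken) = 7049 kJ
Bonds formed (products):
  C-C: 2 × 334 = 668
  C-H: 8 × 422 = 3376
  C=O: 2 × 829 = 1658
  O-H: 4 × 455 = 1820
  Σ(formed) = 7522 kJ
ΔH = Σ(broken) − Σ(formed) = 7049 − 7522 = −473 kJ

ΔH ≈ −473 kJ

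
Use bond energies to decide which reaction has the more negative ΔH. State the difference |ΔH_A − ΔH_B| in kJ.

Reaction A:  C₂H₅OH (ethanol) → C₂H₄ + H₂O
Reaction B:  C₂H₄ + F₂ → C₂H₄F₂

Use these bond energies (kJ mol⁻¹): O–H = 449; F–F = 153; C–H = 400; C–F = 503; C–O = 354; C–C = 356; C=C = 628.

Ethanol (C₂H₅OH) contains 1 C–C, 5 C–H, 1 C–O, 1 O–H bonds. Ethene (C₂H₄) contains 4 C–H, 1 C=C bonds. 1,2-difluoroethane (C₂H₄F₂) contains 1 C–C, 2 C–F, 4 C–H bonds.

Reaction B, by 614 kJ

Reaction A:
  Bonds broken (reactants):
    C–C: 1 × 356 = 356
    C–H: 5 × 400 = 2000
    C–O: 1 × 354 = 354
    O–H: 1 × 449 = 449
    Σ(broken) = 3159 kJ
  Bonds formed (products):
    C–H: 4 × 400 = 1600
    C=C: 1 × 628 = 628
    O–H: 2 × 449 = 898
    Σ(formed) = 3126 kJ
  ΔH_A = 3159 − 3126 = +33 kJ
Reaction B:
  Bonds broken (reactants):
    C–H: 4 × 400 = 1600
    C=C: 1 × 628 = 628
    F–F: 1 × 153 = 153
    Σ(broken) = 2381 kJ
  Bonds formed (products):
    C–C: 1 × 356 = 356
    C–F: 2 × 503 = 1006
    C–H: 4 × 400 = 1600
    Σ(formed) = 2962 kJ
  ΔH_B = 2381 − 2962 = −581 kJ
ΔH_A − ΔH_B = +614 kJ, so reaction B has the more negative ΔH; |ΔH_A − ΔH_B| = 614 kJ.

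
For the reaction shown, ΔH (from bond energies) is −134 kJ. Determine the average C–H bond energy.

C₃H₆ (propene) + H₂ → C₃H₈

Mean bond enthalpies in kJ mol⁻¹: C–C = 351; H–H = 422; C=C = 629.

Let D be the C–H bond energy.
Σ(broken) = 1×351 + 6×D + 1×629 + 1×422 = 1402 + 6D
Σ(formed) = 2×351 + 8×D = 702 + 8D
ΔH = Σ(broken) − Σ(formed) = (1402 + 6D) − (702 + 8D) = +700 − 2D
Setting this equal to −134 kJ gives 2D = 834, so D = 417 kJ/mol.

D(C–H) ≈ 417 kJ/mol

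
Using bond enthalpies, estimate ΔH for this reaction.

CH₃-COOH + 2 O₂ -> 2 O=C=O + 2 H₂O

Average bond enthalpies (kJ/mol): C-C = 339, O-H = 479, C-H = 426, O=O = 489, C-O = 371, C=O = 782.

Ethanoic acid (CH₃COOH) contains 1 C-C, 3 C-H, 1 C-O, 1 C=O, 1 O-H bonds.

Bonds broken (reactants):
  C-C: 1 × 339 = 339
  C-H: 3 × 426 = 1278
  C-O: 1 × 371 = 371
  C=O: 1 × 782 = 782
  O-H: 1 × 479 = 479
  O=O: 2 × 489 = 978
  Σ(broken) = 4227 kJ
Bonds formed (products):
  C=O: 4 × 782 = 3128
  O-H: 4 × 479 = 1916
  Σ(formed) = 5044 kJ
ΔH = Σ(broken) − Σ(formed) = 4227 − 5044 = −817 kJ

ΔH ≈ −817 kJ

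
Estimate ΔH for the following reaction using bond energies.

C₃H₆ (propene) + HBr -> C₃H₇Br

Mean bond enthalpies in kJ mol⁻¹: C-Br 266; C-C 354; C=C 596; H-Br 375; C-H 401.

ΔH ≈ −50 kJ

Bonds broken (reactants):
  C-C: 1 × 354 = 354
  C-H: 6 × 401 = 2406
  C=C: 1 × 596 = 596
  H-Br: 1 × 375 = 375
  Σ(broken) = 3731 kJ
Bonds formed (products):
  C-Br: 1 × 266 = 266
  C-C: 2 × 354 = 708
  C-H: 7 × 401 = 2807
  Σ(formed) = 3781 kJ
ΔH = Σ(broken) − Σ(formed) = 3731 − 3781 = −50 kJ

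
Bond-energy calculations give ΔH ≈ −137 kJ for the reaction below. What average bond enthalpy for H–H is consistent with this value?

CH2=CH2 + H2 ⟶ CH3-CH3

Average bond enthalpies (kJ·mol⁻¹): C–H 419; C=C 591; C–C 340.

Let D be the H–H bond energy.
Σ(broken) = 4×419 + 1×591 + 1×D = 2267 + D
Σ(formed) = 1×340 + 6×419 = 2854
ΔH = Σ(broken) − Σ(formed) = (2267 + D) − (2854) = −587 + D
Setting this equal to −137 kJ gives D = 450 kJ/mol.

D(H–H) ≈ 450 kJ/mol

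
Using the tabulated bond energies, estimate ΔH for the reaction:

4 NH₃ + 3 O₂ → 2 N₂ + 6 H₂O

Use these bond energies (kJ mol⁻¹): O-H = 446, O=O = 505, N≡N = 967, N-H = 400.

Bonds broken (reactants):
  N-H: 12 × 400 = 4800
  O=O: 3 × 505 = 1515
  Σ(broken) = 6315 kJ
Bonds formed (products):
  N≡N: 2 × 967 = 1934
  O-H: 12 × 446 = 5352
  Σ(formed) = 7286 kJ
ΔH = Σ(broken) − Σ(formed) = 6315 − 7286 = −971 kJ

ΔH ≈ −971 kJ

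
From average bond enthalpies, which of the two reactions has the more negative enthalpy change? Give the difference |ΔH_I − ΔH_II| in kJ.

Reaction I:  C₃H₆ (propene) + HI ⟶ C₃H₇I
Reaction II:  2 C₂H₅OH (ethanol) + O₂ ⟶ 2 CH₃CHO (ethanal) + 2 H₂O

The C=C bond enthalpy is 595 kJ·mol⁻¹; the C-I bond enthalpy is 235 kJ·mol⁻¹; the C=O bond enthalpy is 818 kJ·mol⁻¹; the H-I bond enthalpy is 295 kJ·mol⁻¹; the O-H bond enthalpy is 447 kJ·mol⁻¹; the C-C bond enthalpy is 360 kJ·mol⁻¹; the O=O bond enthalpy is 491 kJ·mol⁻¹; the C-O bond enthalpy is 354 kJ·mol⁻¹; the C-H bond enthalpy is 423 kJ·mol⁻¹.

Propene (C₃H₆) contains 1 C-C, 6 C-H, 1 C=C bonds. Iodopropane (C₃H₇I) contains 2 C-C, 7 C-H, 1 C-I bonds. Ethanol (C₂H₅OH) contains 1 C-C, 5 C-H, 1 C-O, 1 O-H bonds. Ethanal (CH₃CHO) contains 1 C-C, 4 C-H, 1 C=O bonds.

Reaction II, by 357 kJ

Reaction I:
  Bonds broken (reactants):
    C-C: 1 × 360 = 360
    C-H: 6 × 423 = 2538
    C=C: 1 × 595 = 595
    H-I: 1 × 295 = 295
    Σ(broken) = 3788 kJ
  Bonds formed (products):
    C-C: 2 × 360 = 720
    C-H: 7 × 423 = 2961
    C-I: 1 × 235 = 235
    Σ(formed) = 3916 kJ
  ΔH_I = 3788 − 3916 = −128 kJ
Reaction II:
  Bonds broken (reactants):
    C-C: 2 × 360 = 720
    C-H: 10 × 423 = 4230
    C-O: 2 × 354 = 708
    O-H: 2 × 447 = 894
    O=O: 1 × 491 = 491
    Σ(broken) = 7043 kJ
  Bonds formed (products):
    C-C: 2 × 360 = 720
    C-H: 8 × 423 = 3384
    C=O: 2 × 818 = 1636
    O-H: 4 × 447 = 1788
    Σ(formed) = 7528 kJ
  ΔH_II = 7043 − 7528 = −485 kJ
ΔH_I − ΔH_II = +357 kJ, so reaction II has the more negative ΔH; |ΔH_I − ΔH_II| = 357 kJ.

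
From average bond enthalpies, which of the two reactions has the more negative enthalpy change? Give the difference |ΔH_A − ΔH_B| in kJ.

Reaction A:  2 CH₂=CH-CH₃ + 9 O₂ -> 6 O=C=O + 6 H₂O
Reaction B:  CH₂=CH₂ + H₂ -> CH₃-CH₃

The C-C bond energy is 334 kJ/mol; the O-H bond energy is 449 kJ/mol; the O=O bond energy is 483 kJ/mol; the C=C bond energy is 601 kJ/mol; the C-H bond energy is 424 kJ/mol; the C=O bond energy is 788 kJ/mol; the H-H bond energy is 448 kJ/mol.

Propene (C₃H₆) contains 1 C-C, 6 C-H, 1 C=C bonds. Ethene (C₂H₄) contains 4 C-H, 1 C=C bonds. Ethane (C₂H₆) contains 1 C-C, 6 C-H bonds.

Reaction A:
  Bonds broken (reactants):
    C-C: 2 × 334 = 668
    C-H: 12 × 424 = 5088
    C=C: 2 × 601 = 1202
    O=O: 9 × 483 = 4347
    Σ(broken) = 11305 kJ
  Bonds formed (products):
    C=O: 12 × 788 = 9456
    O-H: 12 × 449 = 5388
    Σ(formed) = 14844 kJ
  ΔH_A = 11305 − 14844 = −3539 kJ
Reaction B:
  Bonds broken (reactants):
    C-H: 4 × 424 = 1696
    C=C: 1 × 601 = 601
    H-H: 1 × 448 = 448
    Σ(broken) = 2745 kJ
  Bonds formed (products):
    C-C: 1 × 334 = 334
    C-H: 6 × 424 = 2544
    Σ(formed) = 2878 kJ
  ΔH_B = 2745 − 2878 = −133 kJ
ΔH_A − ΔH_B = −3406 kJ, so reaction A has the more negative ΔH; |ΔH_A − ΔH_B| = 3406 kJ.

Reaction A, by 3406 kJ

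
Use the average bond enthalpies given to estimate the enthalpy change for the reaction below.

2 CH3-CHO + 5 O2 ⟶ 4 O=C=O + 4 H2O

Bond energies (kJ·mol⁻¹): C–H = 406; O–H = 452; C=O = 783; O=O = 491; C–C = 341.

Bonds broken (reactants):
  C–C: 2 × 341 = 682
  C–H: 8 × 406 = 3248
  C=O: 2 × 783 = 1566
  O=O: 5 × 491 = 2455
  Σ(broken) = 7951 kJ
Bonds formed (products):
  C=O: 8 × 783 = 6264
  O–H: 8 × 452 = 3616
  Σ(formed) = 9880 kJ
ΔH = Σ(broken) − Σ(formed) = 7951 − 9880 = −1929 kJ

ΔH ≈ −1929 kJ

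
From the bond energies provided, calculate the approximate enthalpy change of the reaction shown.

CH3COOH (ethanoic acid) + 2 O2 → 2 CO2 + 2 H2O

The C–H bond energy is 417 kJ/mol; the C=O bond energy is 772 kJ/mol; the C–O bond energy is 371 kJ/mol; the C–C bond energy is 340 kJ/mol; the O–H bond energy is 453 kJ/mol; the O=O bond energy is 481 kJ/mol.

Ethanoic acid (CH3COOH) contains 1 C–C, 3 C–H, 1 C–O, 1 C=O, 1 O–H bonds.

Bonds broken (reactants):
  C–C: 1 × 340 = 340
  C–H: 3 × 417 = 1251
  C–O: 1 × 371 = 371
  C=O: 1 × 772 = 772
  O–H: 1 × 453 = 453
  O=O: 2 × 481 = 962
  Σ(broken) = 4149 kJ
Bonds formed (products):
  C=O: 4 × 772 = 3088
  O–H: 4 × 453 = 1812
  Σ(formed) = 4900 kJ
ΔH = Σ(broken) − Σ(formed) = 4149 − 4900 = −751 kJ

ΔH ≈ −751 kJ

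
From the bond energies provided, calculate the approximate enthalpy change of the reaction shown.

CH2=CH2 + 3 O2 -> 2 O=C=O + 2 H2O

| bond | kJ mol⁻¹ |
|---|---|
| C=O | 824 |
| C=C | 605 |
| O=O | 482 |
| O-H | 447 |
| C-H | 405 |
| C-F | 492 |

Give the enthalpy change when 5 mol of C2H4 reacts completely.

ΔH = −7065 kJ

Bonds broken (reactants):
  C-H: 4 × 405 = 1620
  C=C: 1 × 605 = 605
  O=O: 3 × 482 = 1446
  Σ(broken) = 3671 kJ
Bonds formed (products):
  C=O: 4 × 824 = 3296
  O-H: 4 × 447 = 1788
  Σ(formed) = 5084 kJ
ΔH = Σ(broken) − Σ(formed) = 3671 − 5084 = −1413 kJ
For 5× the reaction as written: 5 × (−1413) = −7065 kJ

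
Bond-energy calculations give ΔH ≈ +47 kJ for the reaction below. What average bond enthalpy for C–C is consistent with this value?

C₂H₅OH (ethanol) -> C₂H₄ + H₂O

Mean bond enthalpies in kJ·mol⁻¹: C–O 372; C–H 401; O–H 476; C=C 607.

D(C–C) ≈ 357 kJ/mol

Let D be the C–C bond energy.
Σ(broken) = 1×D + 5×401 + 1×372 + 1×476 = 2853 + D
Σ(formed) = 4×401 + 1×607 + 2×476 = 3163
ΔH = Σ(broken) − Σ(formed) = (2853 + D) − (3163) = −310 + D
Setting this equal to +47 kJ gives D = 357 kJ/mol.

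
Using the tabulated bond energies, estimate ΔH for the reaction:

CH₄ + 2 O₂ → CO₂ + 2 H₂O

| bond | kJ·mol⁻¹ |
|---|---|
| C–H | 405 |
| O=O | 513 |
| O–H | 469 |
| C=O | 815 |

ΔH ≈ −860 kJ

Bonds broken (reactants):
  C–H: 4 × 405 = 1620
  O=O: 2 × 513 = 1026
  Σ(broken) = 2646 kJ
Bonds formed (products):
  C=O: 2 × 815 = 1630
  O–H: 4 × 469 = 1876
  Σ(formed) = 3506 kJ
ΔH = Σ(broken) − Σ(formed) = 2646 − 3506 = −860 kJ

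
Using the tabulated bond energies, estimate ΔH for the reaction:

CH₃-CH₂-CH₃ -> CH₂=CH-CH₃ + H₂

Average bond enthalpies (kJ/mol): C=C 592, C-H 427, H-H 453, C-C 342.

Bonds broken (reactants):
  C-C: 2 × 342 = 684
  C-H: 8 × 427 = 3416
  Σ(broken) = 4100 kJ
Bonds formed (products):
  C-C: 1 × 342 = 342
  C-H: 6 × 427 = 2562
  C=C: 1 × 592 = 592
  H-H: 1 × 453 = 453
  Σ(formed) = 3949 kJ
ΔH = Σ(broken) − Σ(formed) = 4100 − 3949 = +151 kJ

ΔH ≈ +151 kJ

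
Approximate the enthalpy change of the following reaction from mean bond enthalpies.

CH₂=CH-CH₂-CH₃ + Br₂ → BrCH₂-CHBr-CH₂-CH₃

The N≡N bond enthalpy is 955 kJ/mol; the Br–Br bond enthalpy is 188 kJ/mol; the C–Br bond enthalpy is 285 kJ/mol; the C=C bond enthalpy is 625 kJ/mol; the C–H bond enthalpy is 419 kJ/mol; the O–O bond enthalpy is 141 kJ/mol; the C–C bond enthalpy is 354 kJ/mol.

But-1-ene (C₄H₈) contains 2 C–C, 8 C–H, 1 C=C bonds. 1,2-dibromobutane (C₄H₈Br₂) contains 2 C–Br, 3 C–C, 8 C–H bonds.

ΔH ≈ −111 kJ

Bonds broken (reactants):
  Br–Br: 1 × 188 = 188
  C–C: 2 × 354 = 708
  C–H: 8 × 419 = 3352
  C=C: 1 × 625 = 625
  Σ(broken) = 4873 kJ
Bonds formed (products):
  C–Br: 2 × 285 = 570
  C–C: 3 × 354 = 1062
  C–H: 8 × 419 = 3352
  Σ(formed) = 4984 kJ
ΔH = Σ(broken) − Σ(formed) = 4873 − 4984 = −111 kJ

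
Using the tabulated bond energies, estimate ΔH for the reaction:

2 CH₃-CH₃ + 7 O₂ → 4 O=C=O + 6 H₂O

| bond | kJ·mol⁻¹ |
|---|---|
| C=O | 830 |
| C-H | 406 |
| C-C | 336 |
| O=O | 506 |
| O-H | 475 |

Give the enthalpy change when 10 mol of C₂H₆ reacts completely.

Bonds broken (reactants):
  C-C: 2 × 336 = 672
  C-H: 12 × 406 = 4872
  O=O: 7 × 506 = 3542
  Σ(broken) = 9086 kJ
Bonds formed (products):
  C=O: 8 × 830 = 6640
  O-H: 12 × 475 = 5700
  Σ(formed) = 12340 kJ
ΔH = Σ(broken) − Σ(formed) = 9086 − 12340 = −3254 kJ
For 5× the reaction as written: 5 × (−3254) = −16270 kJ

ΔH = −16270 kJ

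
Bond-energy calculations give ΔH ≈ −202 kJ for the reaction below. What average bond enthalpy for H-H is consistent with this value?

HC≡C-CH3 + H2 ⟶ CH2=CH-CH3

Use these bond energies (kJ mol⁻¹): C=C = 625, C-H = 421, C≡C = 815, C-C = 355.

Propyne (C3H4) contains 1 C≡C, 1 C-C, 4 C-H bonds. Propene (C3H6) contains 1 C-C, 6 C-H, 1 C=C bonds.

Let D be the H-H bond energy.
Σ(broken) = 1×815 + 1×355 + 4×421 + 1×D = 2854 + D
Σ(formed) = 1×355 + 6×421 + 1×625 = 3506
ΔH = Σ(broken) − Σ(formed) = (2854 + D) − (3506) = −652 + D
Setting this equal to −202 kJ gives D = 450 kJ/mol.

D(H-H) ≈ 450 kJ/mol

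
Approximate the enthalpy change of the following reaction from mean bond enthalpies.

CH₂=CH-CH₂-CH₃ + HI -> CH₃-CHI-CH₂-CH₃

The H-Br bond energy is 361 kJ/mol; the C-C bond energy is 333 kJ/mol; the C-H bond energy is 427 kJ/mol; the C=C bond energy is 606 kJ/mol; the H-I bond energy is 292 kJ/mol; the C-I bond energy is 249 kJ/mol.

Bonds broken (reactants):
  C-C: 2 × 333 = 666
  C-H: 8 × 427 = 3416
  C=C: 1 × 606 = 606
  H-I: 1 × 292 = 292
  Σ(broken) = 4980 kJ
Bonds formed (products):
  C-C: 3 × 333 = 999
  C-H: 9 × 427 = 3843
  C-I: 1 × 249 = 249
  Σ(formed) = 5091 kJ
ΔH = Σ(broken) − Σ(formed) = 4980 − 5091 = −111 kJ

ΔH ≈ −111 kJ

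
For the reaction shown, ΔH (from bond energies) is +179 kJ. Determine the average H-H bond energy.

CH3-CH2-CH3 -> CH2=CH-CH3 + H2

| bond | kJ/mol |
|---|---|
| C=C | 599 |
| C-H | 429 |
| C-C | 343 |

Let D be the H-H bond energy.
Σ(broken) = 2×343 + 8×429 = 4118
Σ(formed) = 1×343 + 6×429 + 1×599 + 1×D = 3516 + D
ΔH = Σ(broken) − Σ(formed) = (4118) − (3516 + D) = +602 − D
Setting this equal to +179 kJ gives D = 423 kJ/mol.

D(H-H) ≈ 423 kJ/mol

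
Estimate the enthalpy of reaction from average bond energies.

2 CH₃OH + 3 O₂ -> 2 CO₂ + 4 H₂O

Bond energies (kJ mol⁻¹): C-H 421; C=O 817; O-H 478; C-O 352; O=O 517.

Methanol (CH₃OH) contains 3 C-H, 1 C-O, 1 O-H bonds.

Bonds broken (reactants):
  C-H: 6 × 421 = 2526
  C-O: 2 × 352 = 704
  O-H: 2 × 478 = 956
  O=O: 3 × 517 = 1551
  Σ(broken) = 5737 kJ
Bonds formed (products):
  C=O: 4 × 817 = 3268
  O-H: 8 × 478 = 3824
  Σ(formed) = 7092 kJ
ΔH = Σ(broken) − Σ(formed) = 5737 − 7092 = −1355 kJ

ΔH ≈ −1355 kJ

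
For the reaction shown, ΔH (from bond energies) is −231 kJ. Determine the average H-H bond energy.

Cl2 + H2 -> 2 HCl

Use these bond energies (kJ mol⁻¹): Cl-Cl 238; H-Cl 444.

Let D be the H-H bond energy.
Σ(broken) = 1×238 + 1×D = 238 + D
Σ(formed) = 2×444 = 888
ΔH = Σ(broken) − Σ(formed) = (238 + D) − (888) = −650 + D
Setting this equal to −231 kJ gives D = 419 kJ/mol.

D(H-H) ≈ 419 kJ/mol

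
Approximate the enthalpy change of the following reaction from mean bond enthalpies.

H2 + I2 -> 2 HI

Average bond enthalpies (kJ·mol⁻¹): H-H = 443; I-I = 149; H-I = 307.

Bonds broken (reactants):
  H-H: 1 × 443 = 443
  I-I: 1 × 149 = 149
  Σ(broken) = 592 kJ
Bonds formed (products):
  H-I: 2 × 307 = 614
  Σ(formed) = 614 kJ
ΔH = Σ(broken) − Σ(formed) = 592 − 614 = −22 kJ

ΔH ≈ −22 kJ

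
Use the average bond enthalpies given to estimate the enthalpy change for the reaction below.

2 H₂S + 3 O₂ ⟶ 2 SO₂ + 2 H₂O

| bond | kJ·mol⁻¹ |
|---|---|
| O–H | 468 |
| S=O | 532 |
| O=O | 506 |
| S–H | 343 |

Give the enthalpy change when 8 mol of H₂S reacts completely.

ΔH = −4440 kJ

Bonds broken (reactants):
  O=O: 3 × 506 = 1518
  S–H: 4 × 343 = 1372
  Σ(broken) = 2890 kJ
Bonds formed (products):
  O–H: 4 × 468 = 1872
  S=O: 4 × 532 = 2128
  Σ(formed) = 4000 kJ
ΔH = Σ(broken) − Σ(formed) = 2890 − 4000 = −1110 kJ
For 4× the reaction as written: 4 × (−1110) = −4440 kJ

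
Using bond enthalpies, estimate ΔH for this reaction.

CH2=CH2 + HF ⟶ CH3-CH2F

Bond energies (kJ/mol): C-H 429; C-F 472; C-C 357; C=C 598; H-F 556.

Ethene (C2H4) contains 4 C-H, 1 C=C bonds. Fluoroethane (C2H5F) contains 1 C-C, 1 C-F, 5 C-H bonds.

Bonds broken (reactants):
  C-H: 4 × 429 = 1716
  C=C: 1 × 598 = 598
  H-F: 1 × 556 = 556
  Σ(broken) = 2870 kJ
Bonds formed (products):
  C-C: 1 × 357 = 357
  C-F: 1 × 472 = 472
  C-H: 5 × 429 = 2145
  Σ(formed) = 2974 kJ
ΔH = Σ(broken) − Σ(formed) = 2870 − 2974 = −104 kJ

ΔH ≈ −104 kJ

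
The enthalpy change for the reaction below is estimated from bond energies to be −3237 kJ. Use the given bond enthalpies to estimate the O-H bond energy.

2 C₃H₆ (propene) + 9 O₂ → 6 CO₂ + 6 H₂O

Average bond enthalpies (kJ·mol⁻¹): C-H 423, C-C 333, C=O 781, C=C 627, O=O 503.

D(O-H) ≈ 449 kJ/mol

Let D be the O-H bond energy.
Σ(broken) = 2×333 + 12×423 + 2×627 + 9×503 = 11523
Σ(formed) = 12×781 + 12×D = 9372 + 12D
ΔH = Σ(broken) − Σ(formed) = (11523) − (9372 + 12D) = +2151 − 12D
Setting this equal to −3237 kJ gives 12D = 5388, so D = 449 kJ/mol.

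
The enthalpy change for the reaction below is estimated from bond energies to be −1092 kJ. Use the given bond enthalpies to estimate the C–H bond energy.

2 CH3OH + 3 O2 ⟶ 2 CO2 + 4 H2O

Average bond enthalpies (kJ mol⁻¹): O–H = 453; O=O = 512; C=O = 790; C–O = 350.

Let D be the C–H bond energy.
Σ(broken) = 6×D + 2×350 + 2×453 + 3×512 = 3142 + 6D
Σ(formed) = 4×790 + 8×453 = 6784
ΔH = Σ(broken) − Σ(formed) = (3142 + 6D) − (6784) = −3642 + 6D
Setting this equal to −1092 kJ gives 6D = 2550, so D = 425 kJ/mol.

D(C–H) ≈ 425 kJ/mol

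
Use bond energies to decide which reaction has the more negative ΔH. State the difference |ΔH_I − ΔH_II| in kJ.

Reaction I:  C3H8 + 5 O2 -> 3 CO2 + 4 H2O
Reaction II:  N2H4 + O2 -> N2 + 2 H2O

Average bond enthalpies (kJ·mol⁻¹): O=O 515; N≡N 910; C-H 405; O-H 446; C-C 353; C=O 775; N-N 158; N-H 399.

Reaction I, by 1272 kJ

Reaction I:
  Bonds broken (reactants):
    C-C: 2 × 353 = 706
    C-H: 8 × 405 = 3240
    O=O: 5 × 515 = 2575
    Σ(broken) = 6521 kJ
  Bonds formed (products):
    C=O: 6 × 775 = 4650
    O-H: 8 × 446 = 3568
    Σ(formed) = 8218 kJ
  ΔH_I = 6521 − 8218 = −1697 kJ
Reaction II:
  Bonds broken (reactants):
    N-H: 4 × 399 = 1596
    N-N: 1 × 158 = 158
    O=O: 1 × 515 = 515
    Σ(broken) = 2269 kJ
  Bonds formed (products):
    N≡N: 1 × 910 = 910
    O-H: 4 × 446 = 1784
    Σ(formed) = 2694 kJ
  ΔH_II = 2269 − 2694 = −425 kJ
ΔH_I − ΔH_II = −1272 kJ, so reaction I has the more negative ΔH; |ΔH_I − ΔH_II| = 1272 kJ.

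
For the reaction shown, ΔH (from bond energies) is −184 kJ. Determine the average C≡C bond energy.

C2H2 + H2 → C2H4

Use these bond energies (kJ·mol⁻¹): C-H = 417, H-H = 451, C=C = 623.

Let D be the C≡C bond energy.
Σ(broken) = 1×D + 2×417 + 1×451 = 1285 + D
Σ(formed) = 4×417 + 1×623 = 2291
ΔH = Σ(broken) − Σ(formed) = (1285 + D) − (2291) = −1006 + D
Setting this equal to −184 kJ gives D = 822 kJ/mol.

D(C≡C) ≈ 822 kJ/mol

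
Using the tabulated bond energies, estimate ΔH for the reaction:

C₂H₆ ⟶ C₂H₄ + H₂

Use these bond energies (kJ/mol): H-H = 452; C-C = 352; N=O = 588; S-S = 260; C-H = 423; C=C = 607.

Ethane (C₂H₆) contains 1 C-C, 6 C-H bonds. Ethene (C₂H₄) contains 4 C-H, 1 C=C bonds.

Bonds broken (reactants):
  C-C: 1 × 352 = 352
  C-H: 6 × 423 = 2538
  Σ(broken) = 2890 kJ
Bonds formed (products):
  C-H: 4 × 423 = 1692
  C=C: 1 × 607 = 607
  H-H: 1 × 452 = 452
  Σ(formed) = 2751 kJ
ΔH = Σ(broken) − Σ(formed) = 2890 − 2751 = +139 kJ

ΔH ≈ +139 kJ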